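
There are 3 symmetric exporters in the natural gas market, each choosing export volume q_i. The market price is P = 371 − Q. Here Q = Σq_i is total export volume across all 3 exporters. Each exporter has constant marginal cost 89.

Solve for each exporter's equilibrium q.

70.5

A representative exporter's profit is π_i = q_i(371 − Q) − 89q_i, with Q = q_i + Σ_{j≠i} q_j.
First-order condition: 282 − 2q_i − Σ_{j≠i} q_j = 0.
In a symmetric equilibrium every exporter chooses the same q, so Σ_{j≠i} q_j = 2q. The condition becomes 282 − 4q = 0, giving q = 282/4 = 70.5.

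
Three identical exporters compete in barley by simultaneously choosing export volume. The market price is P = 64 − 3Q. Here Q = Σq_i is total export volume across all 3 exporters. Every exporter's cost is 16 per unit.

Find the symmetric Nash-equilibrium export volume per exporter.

A representative exporter's profit is π_i = q_i(64 − 3Q) − 16q_i, with Q = q_i + Σ_{j≠i} q_j.
First-order condition: 48 − 6q_i − 3Σ_{j≠i} q_j = 0.
In a symmetric equilibrium every exporter chooses the same q, so Σ_{j≠i} q_j = 2q. The condition becomes 48 − 12q = 0, giving q = 48/12 = 4.

4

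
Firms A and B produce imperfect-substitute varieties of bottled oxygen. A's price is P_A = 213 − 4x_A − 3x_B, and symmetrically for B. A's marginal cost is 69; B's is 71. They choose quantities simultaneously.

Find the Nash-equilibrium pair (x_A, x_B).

13.2, 12.8

Firm A's profit: π = x_A(213 − 4x_A − 3x_B) − 69x_A.
∂π/∂x_A = 144 − 8x_A − 3x_B = 0 ⇒ x_A = 18 − 0.375x_B.
Similarly x_B = 17.75 − 0.375x_A.
Substituting the second reaction function into the first: x_A = 18 − 0.375(17.75 − 0.375x_A), which gives (55/64)x_A = 363/32 ⇒ x_A = 13.2.
Then x_B = 17.75 − 0.375·13.2 = 12.8.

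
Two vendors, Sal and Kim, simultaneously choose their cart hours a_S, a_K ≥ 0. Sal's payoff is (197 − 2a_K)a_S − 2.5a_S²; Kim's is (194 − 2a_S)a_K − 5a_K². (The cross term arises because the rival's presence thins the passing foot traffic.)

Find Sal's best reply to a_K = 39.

23.8

Expanding Sal's payoff: 197a_S − 2a_Ka_S − 2.5a_S².
∂π/∂a_S = 197 − 2a_K − 5a_S = 0, so a_S = 39.4 − 0.4a_K.
At a_K = 39: a_S = 39.4 − 0.4·39 = 23.8.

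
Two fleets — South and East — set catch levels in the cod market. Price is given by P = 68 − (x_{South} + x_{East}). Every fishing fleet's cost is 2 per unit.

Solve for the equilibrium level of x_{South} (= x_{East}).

22

Fishing fleet South's profit: π = x_{South}(68 − (x_{South} + x_{East})) − 2x_{South}.
∂π/∂x_{South} = 66 − 2x_{South} − x_{East} = 0, so x_{South} = 33 − 0.5x_{East}.
By symmetry x_{East} = x_{South}; substituting into the reaction function, 1.5x_{South} = 33 and x_{South} = 22.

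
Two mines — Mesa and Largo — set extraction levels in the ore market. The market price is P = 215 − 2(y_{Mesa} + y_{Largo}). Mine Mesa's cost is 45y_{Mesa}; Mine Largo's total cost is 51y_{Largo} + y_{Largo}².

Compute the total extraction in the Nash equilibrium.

50.4

Mine Mesa's profit: π = y_{Mesa}(215 − 2(y_{Mesa} + y_{Largo})) − 45y_{Mesa}.
∂π/∂y_{Mesa} = 170 − 4y_{Mesa} − 2y_{Largo} = 0, so y_{Mesa} = 42.5 − 0.5y_{Largo}.
For Largo: ∂π/∂y_{Largo} = 164 − 6y_{Largo} − 2y_{Mesa} = 0 ⇒ y_{Largo} = 82/3 − (1/3)y_{Mesa}.
Substituting the second reaction function into the first: y_{Mesa} = 42.5 − 0.5(82/3 − (1/3)y_{Mesa}), which gives (5/6)y_{Mesa} = 173/6 ⇒ y_{Mesa} = 34.6.
Then y_{Largo} = 82/3 − (1/3)·34.6 = 15.8.
Total extraction: 34.6 + 15.8 = 50.4.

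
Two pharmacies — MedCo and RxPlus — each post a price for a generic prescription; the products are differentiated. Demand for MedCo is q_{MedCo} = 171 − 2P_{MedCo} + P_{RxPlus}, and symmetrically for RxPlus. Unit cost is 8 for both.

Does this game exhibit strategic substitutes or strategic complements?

strategic complements

MedCo's profit: π = (P_{MedCo} − 8)(171 − 2P_{MedCo} + P_{RxPlus}).
∂π/∂P_{MedCo} = 187 − 4P_{MedCo} + P_{RxPlus} = 0 ⇒ P_{MedCo} = 46.75 + 0.25P_{RxPlus}.
The best-response slope dP_{MedCo}/dP_{RxPlus} = 0.25 > 0: the reaction function is upward-sloping, so the choices are strategic complements.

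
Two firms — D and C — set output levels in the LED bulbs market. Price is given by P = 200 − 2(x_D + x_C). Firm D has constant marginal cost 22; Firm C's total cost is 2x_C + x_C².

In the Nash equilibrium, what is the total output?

Firm D's profit: π = x_D(200 − 2(x_D + x_C)) − 22x_D.
∂π/∂x_D = 178 − 4x_D − 2x_C = 0, so x_D = 44.5 − 0.5x_C.
For C: ∂π/∂x_C = 198 − 6x_C − 2x_D = 0 ⇒ x_C = 33 − (1/3)x_D.
Substituting the second reaction function into the first: x_D = 44.5 − 0.5(33 − (1/3)x_D), which gives (5/6)x_D = 28 ⇒ x_D = 33.6.
Then x_C = 33 − (1/3)·33.6 = 21.8.
Total output: 33.6 + 21.8 = 55.4.

55.4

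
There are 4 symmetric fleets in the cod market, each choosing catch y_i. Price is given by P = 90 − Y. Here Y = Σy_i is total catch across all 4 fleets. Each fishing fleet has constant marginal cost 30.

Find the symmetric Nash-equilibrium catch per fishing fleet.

A representative fishing fleet's profit is π_i = y_i(90 − Y) − 30y_i, with Y = y_i + Σ_{j≠i} y_j.
First-order condition: 60 − 2y_i − Σ_{j≠i} y_j = 0.
Imposing symmetry (y_j = y for all j) turns Σ_{j≠i} y_j into 3y, so 60 = 5y and y = 12.

12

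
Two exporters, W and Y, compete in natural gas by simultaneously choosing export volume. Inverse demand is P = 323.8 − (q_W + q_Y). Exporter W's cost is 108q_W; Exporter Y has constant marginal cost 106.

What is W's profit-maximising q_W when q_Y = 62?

Exporter W's profit: π = q_W(323.8 − (q_W + q_Y)) − 108q_W.
∂π/∂q_W = 215.8 − 2q_W − q_Y = 0, so q_W = 107.9 − 0.5q_Y.
At q_Y = 62: q_W = 107.9 − 0.5·62 = 76.9.

76.9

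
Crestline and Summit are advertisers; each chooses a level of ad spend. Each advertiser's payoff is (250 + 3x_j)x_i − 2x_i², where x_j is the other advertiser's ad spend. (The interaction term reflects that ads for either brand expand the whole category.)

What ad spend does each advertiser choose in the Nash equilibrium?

250

Crestline's payoff is (250 + 3x_S)x_C − 2x_C².
∂π/∂x_C = 250 + 3x_S − 4x_C = 0, so x_C = 62.5 + 0.75x_S.
By symmetry x_S = x_C; substituting into the reaction function, 0.25x_C = 62.5 and x_C = 250.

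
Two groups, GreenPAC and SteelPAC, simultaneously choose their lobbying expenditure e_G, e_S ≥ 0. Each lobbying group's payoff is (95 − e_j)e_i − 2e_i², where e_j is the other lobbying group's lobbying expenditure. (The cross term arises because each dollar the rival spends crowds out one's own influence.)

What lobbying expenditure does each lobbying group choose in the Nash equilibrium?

GreenPAC's payoff is (95 − e_S)e_G − 2e_G².
∂π/∂e_G = 95 − e_S − 4e_G = 0, so e_G = 23.75 − 0.25e_S.
Setting e_G = e_S in the reaction function: e_G = 23.75 − 0.25e_G, so e_G = 23.75 / 1.25 = 19.

19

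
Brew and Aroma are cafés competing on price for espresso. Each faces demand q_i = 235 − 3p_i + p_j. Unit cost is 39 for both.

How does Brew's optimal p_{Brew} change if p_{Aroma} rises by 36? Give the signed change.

6

Brew's profit: π = (p_{Brew} − 39)(235 − 3p_{Brew} + p_{Aroma}).
∂π/∂p_{Brew} = 352 − 6p_{Brew} + p_{Aroma} = 0 ⇒ p_{Brew} = 176/3 + (1/6)p_{Aroma}.
The reaction-function slope is 1/6, so a 36-unit rise in p_{Aroma} moves p_{Brew} by 1/6 × 36 = 6. Brew's best response rises — the actions are strategic complements.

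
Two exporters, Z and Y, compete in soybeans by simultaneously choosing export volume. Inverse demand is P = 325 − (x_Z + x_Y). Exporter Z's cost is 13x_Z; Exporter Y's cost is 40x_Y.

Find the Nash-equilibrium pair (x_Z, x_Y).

113, 86

Exporter Z's profit: π = x_Z(325 − (x_Z + x_Y)) − 13x_Z.
∂π/∂x_Z = 312 − 2x_Z − x_Y = 0, so x_Z = 156 − 0.5x_Y.
By the same steps for Y: x_Y = 142.5 − 0.5x_Z.
Plugging x_Y into Z's best response: x_Z = 156 − 0.5(142.5 − 0.5x_Z) ⇒ 0.75x_Z = 84.75, so x_Z = 113.
Then x_Y = 142.5 − 0.5·113 = 86.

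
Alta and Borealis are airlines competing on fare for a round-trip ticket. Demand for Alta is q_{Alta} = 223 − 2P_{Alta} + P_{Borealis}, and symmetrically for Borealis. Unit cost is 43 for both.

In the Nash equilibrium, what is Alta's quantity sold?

120

Alta's profit: π = (P_{Alta} − 43)(223 − 2P_{Alta} + P_{Borealis}).
∂π/∂P_{Alta} = 309 − 4P_{Alta} + P_{Borealis} = 0 ⇒ P_{Alta} = 77.25 + 0.25P_{Borealis}.
Setting P_{Alta} = P_{Borealis} in the reaction function: P_{Alta} = 77.25 + 0.25P_{Alta}, so P_{Alta} = 77.25 / 0.75 = 103.
q_{Alta} = 223 − 2·103 + 103 = 120.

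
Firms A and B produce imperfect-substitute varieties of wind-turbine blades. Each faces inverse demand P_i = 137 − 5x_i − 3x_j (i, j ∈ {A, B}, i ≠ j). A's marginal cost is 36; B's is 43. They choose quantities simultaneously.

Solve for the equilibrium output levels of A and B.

8, 7

Firm A's profit: π = x_A(137 − 5x_A − 3x_B) − 36x_A.
∂π/∂x_A = 101 − 10x_A − 3x_B = 0 ⇒ x_A = 10.1 − 0.3x_B.
Similarly x_B = 9.4 − 0.3x_A.
Substituting the second reaction function into the first: x_A = 10.1 − 0.3(9.4 − 0.3x_A), which gives 0.91x_A = 7.28 ⇒ x_A = 8.
Then x_B = 9.4 − 0.3·8 = 7.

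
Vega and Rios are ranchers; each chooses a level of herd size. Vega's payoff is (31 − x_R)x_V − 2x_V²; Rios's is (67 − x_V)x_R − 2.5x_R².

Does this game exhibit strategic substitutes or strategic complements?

Expanding Vega's payoff: 31x_V − x_Rx_V − 2x_V².
∂π/∂x_V = 31 − x_R − 4x_V = 0, so x_V = 7.75 − 0.25x_R.
The best-response slope dx_V/dx_R = −0.25 < 0: the reaction function is downward-sloping, so the choices are strategic substitutes.

strategic substitutes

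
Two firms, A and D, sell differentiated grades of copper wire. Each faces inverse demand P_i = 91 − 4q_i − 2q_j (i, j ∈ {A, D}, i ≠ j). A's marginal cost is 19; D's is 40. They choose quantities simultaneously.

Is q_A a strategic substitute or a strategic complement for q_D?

Firm A's profit: π = q_A(91 − 4q_A − 2q_D) − 19q_A.
∂π/∂q_A = 72 − 8q_A − 2q_D = 0 ⇒ q_A = 9 − 0.25q_D.
The best-response slope dq_A/dq_D = −0.25 < 0: the reaction function is downward-sloping, so the choices are strategic substitutes.

strategic substitutes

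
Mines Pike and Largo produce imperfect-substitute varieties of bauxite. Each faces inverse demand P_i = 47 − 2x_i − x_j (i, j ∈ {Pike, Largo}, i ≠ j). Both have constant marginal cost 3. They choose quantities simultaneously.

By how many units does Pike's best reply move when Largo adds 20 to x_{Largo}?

-5

Mine Pike's profit: π = x_{Pike}(47 − 2x_{Pike} − x_{Largo}) − 3x_{Pike}.
∂π/∂x_{Pike} = 44 − 4x_{Pike} − x_{Largo} = 0 ⇒ x_{Pike} = 11 − 0.25x_{Largo}.
The reaction-function slope is −0.25, so a 20-unit rise in x_{Largo} moves x_{Pike} by −0.25 × 20 = −5. Pike's best response falls — the actions are strategic substitutes.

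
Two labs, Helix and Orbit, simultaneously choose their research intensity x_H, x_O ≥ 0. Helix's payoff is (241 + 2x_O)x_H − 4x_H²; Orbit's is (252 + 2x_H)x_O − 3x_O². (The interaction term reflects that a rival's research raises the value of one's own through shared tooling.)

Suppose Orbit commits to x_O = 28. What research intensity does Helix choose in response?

Expanding Helix's payoff: 241x_H + 2x_Ox_H − 4x_H².
∂π/∂x_H = 241 + 2x_O − 8x_H = 0, so x_H = 30.125 + 0.25x_O.
At x_O = 28: x_H = 30.125 + 0.25·28 = 37.125.

37.125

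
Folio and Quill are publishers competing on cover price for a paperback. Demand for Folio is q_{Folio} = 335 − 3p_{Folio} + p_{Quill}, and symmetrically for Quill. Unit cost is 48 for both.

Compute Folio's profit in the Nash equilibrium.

Folio's profit: π = (p_{Folio} − 48)(335 − 3p_{Folio} + p_{Quill}).
∂π/∂p_{Folio} = 479 − 6p_{Folio} + p_{Quill} = 0 ⇒ p_{Folio} = 479/6 + (1/6)p_{Quill}.
The game is symmetric, so in equilibrium p_{Quill} = p_{Folio}: the reaction function gives (5/6)p_{Folio} = 479/6, hence p_{Folio} = 95.8.
q_{Folio} = 335 − 3·95.8 + 95.8 = 143.4.
Profit = (95.8 − 48)·143.4 = 6854.52.

6854.52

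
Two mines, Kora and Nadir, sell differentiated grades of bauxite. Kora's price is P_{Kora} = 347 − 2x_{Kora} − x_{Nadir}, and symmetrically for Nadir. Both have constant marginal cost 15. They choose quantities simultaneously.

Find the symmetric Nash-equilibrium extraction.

66.4

Mine Kora's profit: π = x_{Kora}(347 − 2x_{Kora} − x_{Nadir}) − 15x_{Kora}.
∂π/∂x_{Kora} = 332 − 4x_{Kora} − x_{Nadir} = 0 ⇒ x_{Kora} = 83 − 0.25x_{Nadir}.
The game is symmetric, so in equilibrium x_{Nadir} = x_{Kora}: the reaction function gives 1.25x_{Kora} = 83, hence x_{Kora} = 66.4.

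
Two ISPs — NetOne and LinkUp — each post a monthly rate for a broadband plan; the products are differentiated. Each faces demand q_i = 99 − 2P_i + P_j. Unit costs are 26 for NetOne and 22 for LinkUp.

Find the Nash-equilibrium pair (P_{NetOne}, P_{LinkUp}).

49.8, 48.2

NetOne's profit: π = (P_{NetOne} − 26)(99 − 2P_{NetOne} + P_{LinkUp}).
∂π/∂P_{NetOne} = 151 − 4P_{NetOne} + P_{LinkUp} = 0 ⇒ P_{NetOne} = 37.75 + 0.25P_{LinkUp}.
Similarly P_{LinkUp} = 35.75 + 0.25P_{NetOne}.
Substituting the second reaction function into the first: P_{NetOne} = 37.75 + 0.25(35.75 + 0.25P_{NetOne}), which gives 0.9375P_{NetOne} = 46.6875 ⇒ P_{NetOne} = 49.8.
Then P_{LinkUp} = 35.75 + 0.25·49.8 = 48.2.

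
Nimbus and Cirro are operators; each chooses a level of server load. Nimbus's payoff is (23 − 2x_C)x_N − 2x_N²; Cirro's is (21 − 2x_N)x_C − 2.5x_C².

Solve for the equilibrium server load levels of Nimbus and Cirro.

Expanding Nimbus's payoff: 23x_N − 2x_Cx_N − 2x_N².
∂π/∂x_N = 23 − 2x_C − 4x_N = 0, so x_N = 5.75 − 0.5x_C.
Likewise for Cirro: x_C = 4.2 − 0.4x_N.
Solving the two reaction functions simultaneously: (1 − (−0.5)(−0.4))x_N = 5.75 − 0.5·4.2, so 0.8x_N = 3.65 and x_N = 4.5625.
Then x_C = 4.2 − 0.4·4.5625 = 2.375.

4.5625, 2.375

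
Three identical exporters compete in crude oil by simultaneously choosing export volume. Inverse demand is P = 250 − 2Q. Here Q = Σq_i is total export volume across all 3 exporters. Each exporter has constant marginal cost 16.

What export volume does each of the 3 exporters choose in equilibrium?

29.25

A representative exporter's profit is π_i = q_i(250 − 2Q) − 16q_i, with Q = q_i + Σ_{j≠i} q_j.
First-order condition: 234 − 4q_i − 2Σ_{j≠i} q_j = 0.
With identical exporters, set every q_j = q: then 234 − 4q − 4q = 0, i.e. q = 234/8 = 29.25.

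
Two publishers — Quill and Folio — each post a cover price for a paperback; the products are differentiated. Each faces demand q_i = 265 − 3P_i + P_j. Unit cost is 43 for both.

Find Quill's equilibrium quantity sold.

Quill's profit: π = (P_{Quill} − 43)(265 − 3P_{Quill} + P_{Folio}).
∂π/∂P_{Quill} = 394 − 6P_{Quill} + P_{Folio} = 0 ⇒ P_{Quill} = 197/3 + (1/6)P_{Folio}.
By symmetry P_{Folio} = P_{Quill}; substituting into the reaction function, (5/6)P_{Quill} = 197/3 and P_{Quill} = 78.8.
q_{Quill} = 265 − 3·78.8 + 78.8 = 107.4.

107.4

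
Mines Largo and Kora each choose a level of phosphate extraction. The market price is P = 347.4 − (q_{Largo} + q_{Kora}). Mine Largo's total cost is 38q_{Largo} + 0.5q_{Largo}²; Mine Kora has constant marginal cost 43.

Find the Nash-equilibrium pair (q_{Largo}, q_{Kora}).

Mine Largo's profit: π = q_{Largo}(347.4 − (q_{Largo} + q_{Kora})) − 38q_{Largo} − 0.5q_{Largo}².
∂π/∂q_{Largo} = 309.4 − 3q_{Largo} − q_{Kora} = 0, so q_{Largo} = 1547/15 − (1/3)q_{Kora}.
For Kora: ∂π/∂q_{Kora} = 304.4 − 2q_{Kora} − q_{Largo} = 0 ⇒ q_{Kora} = 152.2 − 0.5q_{Largo}.
Plugging q_{Kora} into Largo's best response: q_{Largo} = 1547/15 − (1/3)(152.2 − 0.5q_{Largo}) ⇒ (5/6)q_{Largo} = 52.4, so q_{Largo} = 62.88.
Then q_{Kora} = 152.2 − 0.5·62.88 = 120.76.

62.88, 120.76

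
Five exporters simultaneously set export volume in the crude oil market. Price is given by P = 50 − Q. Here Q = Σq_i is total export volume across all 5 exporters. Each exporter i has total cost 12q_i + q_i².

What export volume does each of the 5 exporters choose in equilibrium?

4.75

A representative exporter's profit is π_i = q_i(50 − Q) − 12q_i − q_i², with Q = q_i + Σ_{j≠i} q_j.
First-order condition: 38 − 4q_i − Σ_{j≠i} q_j = 0.
In a symmetric equilibrium every exporter chooses the same q, so Σ_{j≠i} q_j = 4q. The condition becomes 38 − 8q = 0, giving q = 38/8 = 4.75.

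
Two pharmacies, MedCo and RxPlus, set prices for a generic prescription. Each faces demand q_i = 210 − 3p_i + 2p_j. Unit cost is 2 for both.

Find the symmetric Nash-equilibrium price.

54

MedCo's profit: π = (p_{MedCo} − 2)(210 − 3p_{MedCo} + 2p_{RxPlus}).
∂π/∂p_{MedCo} = 216 − 6p_{MedCo} + 2p_{RxPlus} = 0 ⇒ p_{MedCo} = 36 + (1/3)p_{RxPlus}.
The game is symmetric, so in equilibrium p_{RxPlus} = p_{MedCo}: the reaction function gives (2/3)p_{MedCo} = 36, hence p_{MedCo} = 54.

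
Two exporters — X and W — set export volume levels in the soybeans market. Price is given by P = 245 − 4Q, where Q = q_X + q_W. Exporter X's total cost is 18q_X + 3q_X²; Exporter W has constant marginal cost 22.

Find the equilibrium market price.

114.25

Exporter X's profit: π = q_X(245 − 4(q_X + q_W)) − 18q_X − 3q_X².
∂π/∂q_X = 227 − 14q_X − 4q_W = 0, so q_X = 227/14 − (2/7)q_W.
For W: ∂π/∂q_W = 223 − 8q_W − 4q_X = 0 ⇒ q_W = 27.875 − 0.5q_X.
Plugging q_W into X's best response: q_X = 227/14 − (2/7)(27.875 − 0.5q_X) ⇒ (6/7)q_X = 8.25, so q_X = 9.625.
Then q_W = 27.875 − 0.5·9.625 = 23.0625.
Equilibrium price: P = 245 − 4·32.6875 = 114.25.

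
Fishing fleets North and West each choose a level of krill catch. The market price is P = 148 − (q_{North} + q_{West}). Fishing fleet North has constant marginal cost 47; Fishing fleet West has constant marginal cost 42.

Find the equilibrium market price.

79

Fishing fleet North's profit: π = q_{North}(148 − (q_{North} + q_{West})) − 47q_{North}.
∂π/∂q_{North} = 101 − 2q_{North} − q_{West} = 0, so q_{North} = 50.5 − 0.5q_{West}.
By the same steps for West: q_{West} = 53 − 0.5q_{North}.
Plugging q_{West} into North's best response: q_{North} = 50.5 − 0.5(53 − 0.5q_{North}) ⇒ 0.75q_{North} = 24, so q_{North} = 32.
Then q_{West} = 53 − 0.5·32 = 37.
Equilibrium price: P = 148 − 69 = 79.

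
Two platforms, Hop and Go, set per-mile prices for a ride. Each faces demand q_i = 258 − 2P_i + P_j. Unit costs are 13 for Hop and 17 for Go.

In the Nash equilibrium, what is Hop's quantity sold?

164.4

Hop's profit: π = (P_{Hop} − 13)(258 − 2P_{Hop} + P_{Go}).
∂π/∂P_{Hop} = 284 − 4P_{Hop} + P_{Go} = 0 ⇒ P_{Hop} = 71 + 0.25P_{Go}.
Similarly P_{Go} = 73 + 0.25P_{Hop}.
Substituting the second reaction function into the first: P_{Hop} = 71 + 0.25(73 + 0.25P_{Hop}), which gives 0.9375P_{Hop} = 89.25 ⇒ P_{Hop} = 95.2.
Then P_{Go} = 73 + 0.25·95.2 = 96.8.
q_{Hop} = 258 − 2·95.2 + 96.8 = 164.4.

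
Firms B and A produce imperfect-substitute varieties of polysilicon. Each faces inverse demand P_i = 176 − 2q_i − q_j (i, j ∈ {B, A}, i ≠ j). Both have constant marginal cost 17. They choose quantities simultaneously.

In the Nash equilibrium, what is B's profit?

Firm B's profit: π = q_B(176 − 2q_B − q_A) − 17q_B.
∂π/∂q_B = 159 − 4q_B − q_A = 0 ⇒ q_B = 39.75 − 0.25q_A.
The game is symmetric, so in equilibrium q_A = q_B: the reaction function gives 1.25q_B = 39.75, hence q_B = 31.8.
P_B = 176 − 2·31.8 − 31.8 = 80.6.
Profit = (80.6 − 17)·31.8 = 2022.48.

2022.48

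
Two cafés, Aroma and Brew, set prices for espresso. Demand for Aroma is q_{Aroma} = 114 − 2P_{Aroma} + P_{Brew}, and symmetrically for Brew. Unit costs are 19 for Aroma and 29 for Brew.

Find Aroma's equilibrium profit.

Aroma's profit: π = (P_{Aroma} − 19)(114 − 2P_{Aroma} + P_{Brew}).
∂π/∂P_{Aroma} = 152 − 4P_{Aroma} + P_{Brew} = 0 ⇒ P_{Aroma} = 38 + 0.25P_{Brew}.
Similarly P_{Brew} = 43 + 0.25P_{Aroma}.
Plugging P_{Brew} into Aroma's best response: P_{Aroma} = 38 + 0.25(43 + 0.25P_{Aroma}) ⇒ 0.9375P_{Aroma} = 48.75, so P_{Aroma} = 52.
Then P_{Brew} = 43 + 0.25·52 = 56.
q_{Aroma} = 114 − 2·52 + 56 = 66.
Profit = (52 − 19)·66 = 2178.

2178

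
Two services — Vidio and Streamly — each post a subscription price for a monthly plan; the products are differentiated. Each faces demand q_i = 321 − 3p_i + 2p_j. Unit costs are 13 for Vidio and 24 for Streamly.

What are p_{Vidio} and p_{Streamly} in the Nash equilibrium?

Vidio's profit: π = (p_{Vidio} − 13)(321 − 3p_{Vidio} + 2p_{Streamly}).
∂π/∂p_{Vidio} = 360 − 6p_{Vidio} + 2p_{Streamly} = 0 ⇒ p_{Vidio} = 60 + (1/3)p_{Streamly}.
Similarly p_{Streamly} = 65.5 + (1/3)p_{Vidio}.
Solving the two reaction functions simultaneously: (1 − (1/3)(1/3))p_{Vidio} = 60 + (1/3)·65.5, so (8/9)p_{Vidio} = 491/6 and p_{Vidio} = 92.0625.
Then p_{Streamly} = 65.5 + (1/3)·92.0625 = 96.1875.

92.0625, 96.1875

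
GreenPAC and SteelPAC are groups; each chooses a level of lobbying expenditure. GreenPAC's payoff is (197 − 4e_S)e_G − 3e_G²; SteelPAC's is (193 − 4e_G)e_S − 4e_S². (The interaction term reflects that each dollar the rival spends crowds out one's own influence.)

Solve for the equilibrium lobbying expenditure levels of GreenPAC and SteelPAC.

Expanding GreenPAC's payoff: 197e_G − 4e_Se_G − 3e_G².
∂π/∂e_G = 197 − 4e_S − 6e_G = 0, so e_G = 197/6 − (2/3)e_S.
Likewise for SteelPAC: e_S = 24.125 − 0.5e_G.
Solving the two reaction functions simultaneously: (1 − (−2/3)(−0.5))e_G = 197/6 − (2/3)·24.125, so (2/3)e_G = 16.75 and e_G = 25.125.
Then e_S = 24.125 − 0.5·25.125 = 11.5625.

25.125, 11.5625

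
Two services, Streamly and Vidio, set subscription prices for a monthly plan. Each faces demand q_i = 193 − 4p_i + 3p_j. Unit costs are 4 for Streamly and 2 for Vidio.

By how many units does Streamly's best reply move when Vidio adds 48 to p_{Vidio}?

Streamly's profit: π = (p_{Streamly} − 4)(193 − 4p_{Streamly} + 3p_{Vidio}).
∂π/∂p_{Streamly} = 209 − 8p_{Streamly} + 3p_{Vidio} = 0 ⇒ p_{Streamly} = 26.125 + 0.375p_{Vidio}.
The reaction-function slope is 0.375, so a 48-unit rise in p_{Vidio} moves p_{Streamly} by 0.375 × 48 = 18. Streamly's best response rises — the actions are strategic complements.

18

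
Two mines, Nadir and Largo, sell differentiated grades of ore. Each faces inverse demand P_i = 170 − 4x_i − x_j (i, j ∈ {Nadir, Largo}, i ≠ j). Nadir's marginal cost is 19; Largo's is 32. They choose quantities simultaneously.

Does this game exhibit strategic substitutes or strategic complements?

Mine Nadir's profit: π = x_{Nadir}(170 − 4x_{Nadir} − x_{Largo}) − 19x_{Nadir}.
∂π/∂x_{Nadir} = 151 − 8x_{Nadir} − x_{Largo} = 0 ⇒ x_{Nadir} = 18.875 − 0.125x_{Largo}.
The best-response slope dx_{Nadir}/dx_{Largo} = −0.125 < 0: the reaction function is downward-sloping, so the choices are strategic substitutes.

strategic substitutes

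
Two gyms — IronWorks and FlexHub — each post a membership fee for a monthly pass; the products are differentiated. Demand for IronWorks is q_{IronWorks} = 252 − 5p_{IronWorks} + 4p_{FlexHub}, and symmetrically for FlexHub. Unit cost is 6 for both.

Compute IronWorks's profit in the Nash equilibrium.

IronWorks's profit: π = (p_{IronWorks} − 6)(252 − 5p_{IronWorks} + 4p_{FlexHub}).
∂π/∂p_{IronWorks} = 282 − 10p_{IronWorks} + 4p_{FlexHub} = 0 ⇒ p_{IronWorks} = 28.2 + 0.4p_{FlexHub}.
By symmetry p_{FlexHub} = p_{IronWorks}; substituting into the reaction function, 0.6p_{IronWorks} = 28.2 and p_{IronWorks} = 47.
q_{IronWorks} = 252 − 5·47 + 4·47 = 205.
Profit = (47 − 6)·205 = 8405.

8405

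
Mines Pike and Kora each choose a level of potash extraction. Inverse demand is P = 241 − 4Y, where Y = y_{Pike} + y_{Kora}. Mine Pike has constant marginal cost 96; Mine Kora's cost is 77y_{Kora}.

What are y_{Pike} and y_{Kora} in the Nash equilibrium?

Mine Pike's profit: π = y_{Pike}(241 − 4(y_{Pike} + y_{Kora})) − 96y_{Pike}.
∂π/∂y_{Pike} = 145 − 8y_{Pike} − 4y_{Kora} = 0, so y_{Pike} = 18.125 − 0.5y_{Kora}.
By the same steps for Kora: y_{Kora} = 20.5 − 0.5y_{Pike}.
Solving the two reaction functions simultaneously: (1 − (−0.5)(−0.5))y_{Pike} = 18.125 − 0.5·20.5, so 0.75y_{Pike} = 7.875 and y_{Pike} = 10.5.
Then y_{Kora} = 20.5 − 0.5·10.5 = 15.25.

10.5, 15.25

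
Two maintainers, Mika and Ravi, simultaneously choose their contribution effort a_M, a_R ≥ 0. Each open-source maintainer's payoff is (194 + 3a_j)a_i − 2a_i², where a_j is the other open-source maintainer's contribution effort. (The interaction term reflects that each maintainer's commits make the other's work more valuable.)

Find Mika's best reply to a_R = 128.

Mika's payoff is (194 + 3a_R)a_M − 2a_M².
∂π/∂a_M = 194 + 3a_R − 4a_M = 0, so a_M = 48.5 + 0.75a_R.
At a_R = 128: a_M = 48.5 + 0.75·128 = 144.5.

144.5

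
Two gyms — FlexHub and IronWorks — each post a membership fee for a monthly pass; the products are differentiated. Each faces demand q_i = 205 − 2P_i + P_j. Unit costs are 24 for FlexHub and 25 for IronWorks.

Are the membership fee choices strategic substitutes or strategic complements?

FlexHub's profit: π = (P_{FlexHub} − 24)(205 − 2P_{FlexHub} + P_{IronWorks}).
∂π/∂P_{FlexHub} = 253 − 4P_{FlexHub} + P_{IronWorks} = 0 ⇒ P_{FlexHub} = 63.25 + 0.25P_{IronWorks}.
The best-response slope dP_{FlexHub}/dP_{IronWorks} = 0.25 > 0: the reaction function is upward-sloping, so the choices are strategic complements.

strategic complements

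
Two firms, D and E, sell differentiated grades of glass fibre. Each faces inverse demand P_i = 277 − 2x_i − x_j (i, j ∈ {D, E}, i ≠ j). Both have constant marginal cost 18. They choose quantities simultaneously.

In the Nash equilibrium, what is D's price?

121.6

Firm D's profit: π = x_D(277 − 2x_D − x_E) − 18x_D.
∂π/∂x_D = 259 − 4x_D − x_E = 0 ⇒ x_D = 64.75 − 0.25x_E.
Setting x_D = x_E in the reaction function: x_D = 64.75 − 0.25x_D, so x_D = 64.75 / 1.25 = 51.8.
P_D = 277 − 2·51.8 − 51.8 = 121.6.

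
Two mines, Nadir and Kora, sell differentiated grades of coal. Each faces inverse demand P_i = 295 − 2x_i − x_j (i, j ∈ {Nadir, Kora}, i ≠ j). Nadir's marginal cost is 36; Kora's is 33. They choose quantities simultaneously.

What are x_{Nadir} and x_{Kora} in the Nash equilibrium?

Mine Nadir's profit: π = x_{Nadir}(295 − 2x_{Nadir} − x_{Kora}) − 36x_{Nadir}.
∂π/∂x_{Nadir} = 259 − 4x_{Nadir} − x_{Kora} = 0 ⇒ x_{Nadir} = 64.75 − 0.25x_{Kora}.
Similarly x_{Kora} = 65.5 − 0.25x_{Nadir}.
Solving the two reaction functions simultaneously: (1 − (−0.25)(−0.25))x_{Nadir} = 64.75 − 0.25·65.5, so 0.9375x_{Nadir} = 48.375 and x_{Nadir} = 51.6.
Then x_{Kora} = 65.5 − 0.25·51.6 = 52.6.

51.6, 52.6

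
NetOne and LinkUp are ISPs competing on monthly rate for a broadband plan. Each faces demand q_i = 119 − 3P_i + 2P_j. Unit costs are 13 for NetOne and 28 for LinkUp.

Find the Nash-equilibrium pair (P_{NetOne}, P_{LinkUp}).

42.3125, 47.9375

NetOne's profit: π = (P_{NetOne} − 13)(119 − 3P_{NetOne} + 2P_{LinkUp}).
∂π/∂P_{NetOne} = 158 − 6P_{NetOne} + 2P_{LinkUp} = 0 ⇒ P_{NetOne} = 79/3 + (1/3)P_{LinkUp}.
Similarly P_{LinkUp} = 203/6 + (1/3)P_{NetOne}.
Substituting the second reaction function into the first: P_{NetOne} = 79/3 + (1/3)(203/6 + (1/3)P_{NetOne}), which gives (8/9)P_{NetOne} = 677/18 ⇒ P_{NetOne} = 42.3125.
Then P_{LinkUp} = 203/6 + (1/3)·42.3125 = 47.9375.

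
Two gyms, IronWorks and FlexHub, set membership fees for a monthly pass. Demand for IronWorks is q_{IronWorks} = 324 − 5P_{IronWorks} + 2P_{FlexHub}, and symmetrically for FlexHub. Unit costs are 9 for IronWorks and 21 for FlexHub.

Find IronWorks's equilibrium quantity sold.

191.875

IronWorks's profit: π = (P_{IronWorks} − 9)(324 − 5P_{IronWorks} + 2P_{FlexHub}).
∂π/∂P_{IronWorks} = 369 − 10P_{IronWorks} + 2P_{FlexHub} = 0 ⇒ P_{IronWorks} = 36.9 + 0.2P_{FlexHub}.
Similarly P_{FlexHub} = 42.9 + 0.2P_{IronWorks}.
Solving the two reaction functions simultaneously: (1 − (0.2)(0.2))P_{IronWorks} = 36.9 + 0.2·42.9, so 0.96P_{IronWorks} = 45.48 and P_{IronWorks} = 47.375.
Then P_{FlexHub} = 42.9 + 0.2·47.375 = 52.375.
q_{IronWorks} = 324 − 5·47.375 + 2·52.375 = 191.875.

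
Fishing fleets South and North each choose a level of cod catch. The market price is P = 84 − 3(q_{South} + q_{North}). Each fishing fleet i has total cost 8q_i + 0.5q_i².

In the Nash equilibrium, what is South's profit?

202.16

Fishing fleet South's profit: π = q_{South}(84 − 3(q_{South} + q_{North})) − 8q_{South} − 0.5q_{South}².
∂π/∂q_{South} = 76 − 7q_{South} − 3q_{North} = 0, so q_{South} = 76/7 − (3/7)q_{North}.
By symmetry q_{North} = q_{South}; substituting into the reaction function, (10/7)q_{South} = 76/7 and q_{South} = 7.6.
Price P = 84 − 3·15.2 = 38.4.
South's profit: (38.4 − 8)·7.6 − 0.5(7.6)² = 202.16.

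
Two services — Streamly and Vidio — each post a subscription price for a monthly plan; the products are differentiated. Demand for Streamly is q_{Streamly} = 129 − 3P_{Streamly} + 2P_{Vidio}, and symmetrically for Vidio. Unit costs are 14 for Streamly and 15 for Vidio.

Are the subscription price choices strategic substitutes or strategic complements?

strategic complements

Streamly's profit: π = (P_{Streamly} − 14)(129 − 3P_{Streamly} + 2P_{Vidio}).
∂π/∂P_{Streamly} = 171 − 6P_{Streamly} + 2P_{Vidio} = 0 ⇒ P_{Streamly} = 28.5 + (1/3)P_{Vidio}.
The best-response slope dP_{Streamly}/dP_{Vidio} = 1/3 > 0: the reaction function is upward-sloping, so the choices are strategic complements.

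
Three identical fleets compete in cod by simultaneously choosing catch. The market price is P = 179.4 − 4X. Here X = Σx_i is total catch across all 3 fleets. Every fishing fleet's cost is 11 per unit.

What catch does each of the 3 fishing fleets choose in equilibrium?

A representative fishing fleet's profit is π_i = x_i(179.4 − 4X) − 11x_i, with X = x_i + Σ_{j≠i} x_j.
First-order condition: 168.4 − 8x_i − 4Σ_{j≠i} x_j = 0.
With identical fishing fleets, set every x_j = x: then 168.4 − 8x − 8x = 0, i.e. x = 168.4/16 = 10.525.

10.525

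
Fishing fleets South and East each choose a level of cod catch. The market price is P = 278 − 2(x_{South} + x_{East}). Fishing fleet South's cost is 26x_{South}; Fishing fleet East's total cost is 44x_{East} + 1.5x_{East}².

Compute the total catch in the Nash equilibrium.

Fishing fleet South's profit: π = x_{South}(278 − 2(x_{South} + x_{East})) − 26x_{South}.
∂π/∂x_{South} = 252 − 4x_{South} − 2x_{East} = 0, so x_{South} = 63 − 0.5x_{East}.
For East: ∂π/∂x_{East} = 234 − 7x_{East} − 2x_{South} = 0 ⇒ x_{East} = 234/7 − (2/7)x_{South}.
Plugging x_{East} into South's best response: x_{South} = 63 − 0.5(234/7 − (2/7)x_{South}) ⇒ (6/7)x_{South} = 324/7, so x_{South} = 54.
Then x_{East} = 234/7 − (2/7)·54 = 18.
Total catch: 54 + 18 = 72.

72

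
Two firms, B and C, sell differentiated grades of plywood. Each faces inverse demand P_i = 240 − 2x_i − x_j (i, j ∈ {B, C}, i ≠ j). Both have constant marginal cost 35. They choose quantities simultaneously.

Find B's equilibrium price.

Firm B's profit: π = x_B(240 − 2x_B − x_C) − 35x_B.
∂π/∂x_B = 205 − 4x_B − x_C = 0 ⇒ x_B = 51.25 − 0.25x_C.
By symmetry x_C = x_B; substituting into the reaction function, 1.25x_B = 51.25 and x_B = 41.
P_B = 240 − 2·41 − 41 = 117.

117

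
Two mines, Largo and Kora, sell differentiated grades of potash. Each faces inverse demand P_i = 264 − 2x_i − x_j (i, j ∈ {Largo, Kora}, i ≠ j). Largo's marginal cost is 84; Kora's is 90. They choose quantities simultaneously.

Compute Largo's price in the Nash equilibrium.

Mine Largo's profit: π = x_{Largo}(264 − 2x_{Largo} − x_{Kora}) − 84x_{Largo}.
∂π/∂x_{Largo} = 180 − 4x_{Largo} − x_{Kora} = 0 ⇒ x_{Largo} = 45 − 0.25x_{Kora}.
Similarly x_{Kora} = 43.5 − 0.25x_{Largo}.
Plugging x_{Kora} into Largo's best response: x_{Largo} = 45 − 0.25(43.5 − 0.25x_{Largo}) ⇒ 0.9375x_{Largo} = 34.125, so x_{Largo} = 36.4.
Then x_{Kora} = 43.5 − 0.25·36.4 = 34.4.
P_{Largo} = 264 − 2·36.4 − 34.4 = 156.8.

156.8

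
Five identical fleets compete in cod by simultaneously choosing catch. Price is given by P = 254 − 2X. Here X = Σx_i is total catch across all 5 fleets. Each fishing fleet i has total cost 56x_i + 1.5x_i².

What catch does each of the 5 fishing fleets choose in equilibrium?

13.2

A representative fishing fleet's profit is π_i = x_i(254 − 2X) − 56x_i − 1.5x_i², with X = x_i + Σ_{j≠i} x_j.
First-order condition: 198 − 7x_i − 2Σ_{j≠i} x_j = 0.
In a symmetric equilibrium every fishing fleet chooses the same x, so Σ_{j≠i} x_j = 4x. The condition becomes 198 − 15x = 0, giving x = 198/15 = 13.2.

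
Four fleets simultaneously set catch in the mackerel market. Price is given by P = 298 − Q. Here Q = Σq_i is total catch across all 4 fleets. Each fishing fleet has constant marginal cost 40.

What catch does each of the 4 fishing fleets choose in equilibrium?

A representative fishing fleet's profit is π_i = q_i(298 − Q) − 40q_i, with Q = q_i + Σ_{j≠i} q_j.
First-order condition: 258 − 2q_i − Σ_{j≠i} q_j = 0.
With identical fishing fleets, set every q_j = q: then 258 − 2q − 3q = 0, i.e. q = 258/5 = 51.6.

51.6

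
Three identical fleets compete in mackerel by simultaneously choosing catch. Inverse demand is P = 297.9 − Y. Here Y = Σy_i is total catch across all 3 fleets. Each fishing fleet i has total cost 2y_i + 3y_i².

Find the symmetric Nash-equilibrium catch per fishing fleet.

A representative fishing fleet's profit is π_i = y_i(297.9 − Y) − 2y_i − 3y_i², with Y = y_i + Σ_{j≠i} y_j.
First-order condition: 295.9 − 8y_i − Σ_{j≠i} y_j = 0.
With identical fishing fleets, set every y_j = y: then 295.9 − 8y − 2y = 0, i.e. y = 295.9/10 = 29.59.

29.59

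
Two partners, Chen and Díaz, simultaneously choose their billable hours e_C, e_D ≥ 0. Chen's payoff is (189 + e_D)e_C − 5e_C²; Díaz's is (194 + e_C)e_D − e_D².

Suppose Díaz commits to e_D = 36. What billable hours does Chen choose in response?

Expanding Chen's payoff: 189e_C + e_De_C − 5e_C².
∂π/∂e_C = 189 + e_D − 10e_C = 0, so e_C = 18.9 + 0.1e_D.
At e_D = 36: e_C = 18.9 + 0.1·36 = 22.5.

22.5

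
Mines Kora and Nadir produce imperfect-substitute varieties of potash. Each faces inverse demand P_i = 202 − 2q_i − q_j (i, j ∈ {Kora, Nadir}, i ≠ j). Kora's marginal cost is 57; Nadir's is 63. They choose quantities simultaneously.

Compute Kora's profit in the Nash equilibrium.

Mine Kora's profit: π = q_{Kora}(202 − 2q_{Kora} − q_{Nadir}) − 57q_{Kora}.
∂π/∂q_{Kora} = 145 − 4q_{Kora} − q_{Nadir} = 0 ⇒ q_{Kora} = 36.25 − 0.25q_{Nadir}.
Similarly q_{Nadir} = 34.75 − 0.25q_{Kora}.
Substituting the second reaction function into the first: q_{Kora} = 36.25 − 0.25(34.75 − 0.25q_{Kora}), which gives 0.9375q_{Kora} = 27.5625 ⇒ q_{Kora} = 29.4.
Then q_{Nadir} = 34.75 − 0.25·29.4 = 27.4.
P_{Kora} = 202 − 2·29.4 − 27.4 = 115.8.
Profit = (115.8 − 57)·29.4 = 1728.72.

1728.72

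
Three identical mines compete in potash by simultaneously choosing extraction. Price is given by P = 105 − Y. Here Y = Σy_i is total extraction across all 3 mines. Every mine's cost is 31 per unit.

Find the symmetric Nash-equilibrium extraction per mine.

A representative mine's profit is π_i = y_i(105 − Y) − 31y_i, with Y = y_i + Σ_{j≠i} y_j.
First-order condition: 74 − 2y_i − Σ_{j≠i} y_j = 0.
In a symmetric equilibrium every mine chooses the same y, so Σ_{j≠i} y_j = 2y. The condition becomes 74 − 4y = 0, giving y = 74/4 = 18.5.

18.5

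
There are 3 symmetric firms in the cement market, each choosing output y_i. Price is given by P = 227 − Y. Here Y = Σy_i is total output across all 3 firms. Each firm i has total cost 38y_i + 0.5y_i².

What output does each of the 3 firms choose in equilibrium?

A representative firm's profit is π_i = y_i(227 − Y) − 38y_i − 0.5y_i², with Y = y_i + Σ_{j≠i} y_j.
First-order condition: 189 − 3y_i − Σ_{j≠i} y_j = 0.
With identical firms, set every y_j = y: then 189 − 3y − 2y = 0, i.e. y = 189/5 = 37.8.

37.8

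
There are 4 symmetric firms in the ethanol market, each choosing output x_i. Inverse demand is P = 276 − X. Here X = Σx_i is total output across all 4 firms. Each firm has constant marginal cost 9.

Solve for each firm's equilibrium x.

A representative firm's profit is π_i = x_i(276 − X) − 9x_i, with X = x_i + Σ_{j≠i} x_j.
First-order condition: 267 − 2x_i − Σ_{j≠i} x_j = 0.
With identical firms, set every x_j = x: then 267 − 2x − 3x = 0, i.e. x = 267/5 = 53.4.

53.4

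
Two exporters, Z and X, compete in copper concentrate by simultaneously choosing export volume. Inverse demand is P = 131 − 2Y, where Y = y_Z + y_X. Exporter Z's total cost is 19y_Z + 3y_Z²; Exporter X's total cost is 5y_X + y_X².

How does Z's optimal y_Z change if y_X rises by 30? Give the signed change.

Exporter Z's profit: π = y_Z(131 − 2(y_Z + y_X)) − 19y_Z − 3y_Z².
∂π/∂y_Z = 112 − 10y_Z − 2y_X = 0, so y_Z = 11.2 − 0.2y_X.
The reaction-function slope is −0.2, so a 30-unit rise in y_X moves y_Z by −0.2 × 30 = −6. Z's best response falls — the actions are strategic substitutes.

-6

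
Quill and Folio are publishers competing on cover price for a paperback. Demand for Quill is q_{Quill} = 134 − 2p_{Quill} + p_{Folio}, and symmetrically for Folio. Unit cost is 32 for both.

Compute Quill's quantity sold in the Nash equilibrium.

68

Quill's profit: π = (p_{Quill} − 32)(134 − 2p_{Quill} + p_{Folio}).
∂π/∂p_{Quill} = 198 − 4p_{Quill} + p_{Folio} = 0 ⇒ p_{Quill} = 49.5 + 0.25p_{Folio}.
Setting p_{Quill} = p_{Folio} in the reaction function: p_{Quill} = 49.5 + 0.25p_{Quill}, so p_{Quill} = 49.5 / 0.75 = 66.
q_{Quill} = 134 − 2·66 + 66 = 68.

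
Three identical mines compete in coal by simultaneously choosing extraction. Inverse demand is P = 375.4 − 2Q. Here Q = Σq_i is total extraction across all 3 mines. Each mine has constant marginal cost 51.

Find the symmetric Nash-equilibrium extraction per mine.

40.55

A representative mine's profit is π_i = q_i(375.4 − 2Q) − 51q_i, with Q = q_i + Σ_{j≠i} q_j.
First-order condition: 324.4 − 4q_i − 2Σ_{j≠i} q_j = 0.
With identical mines, set every q_j = q: then 324.4 − 4q − 4q = 0, i.e. q = 324.4/8 = 40.55.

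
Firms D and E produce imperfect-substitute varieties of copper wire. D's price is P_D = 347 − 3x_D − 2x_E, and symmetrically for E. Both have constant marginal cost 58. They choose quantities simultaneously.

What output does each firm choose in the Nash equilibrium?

Firm D's profit: π = x_D(347 − 3x_D − 2x_E) − 58x_D.
∂π/∂x_D = 289 − 6x_D − 2x_E = 0 ⇒ x_D = 289/6 − (1/3)x_E.
The game is symmetric, so in equilibrium x_E = x_D: the reaction function gives (4/3)x_D = 289/6, hence x_D = 36.125.

36.125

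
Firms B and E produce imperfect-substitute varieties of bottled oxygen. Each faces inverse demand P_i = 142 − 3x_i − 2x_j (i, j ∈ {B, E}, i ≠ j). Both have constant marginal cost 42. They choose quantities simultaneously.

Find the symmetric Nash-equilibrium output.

12.5

Firm B's profit: π = x_B(142 − 3x_B − 2x_E) − 42x_B.
∂π/∂x_B = 100 − 6x_B − 2x_E = 0 ⇒ x_B = 50/3 − (1/3)x_E.
By symmetry x_E = x_B; substituting into the reaction function, (4/3)x_B = 50/3 and x_B = 12.5.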